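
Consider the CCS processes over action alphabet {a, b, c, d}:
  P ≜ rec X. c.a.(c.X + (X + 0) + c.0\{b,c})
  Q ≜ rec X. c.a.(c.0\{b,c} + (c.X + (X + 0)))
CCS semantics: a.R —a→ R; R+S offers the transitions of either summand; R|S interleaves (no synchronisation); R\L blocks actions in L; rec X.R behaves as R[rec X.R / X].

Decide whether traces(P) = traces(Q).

YES

P's transition system — 4 states:
  u0 = rec X. c.a.(c.X + (X + 0) + c.0\{b,c}) :: —c→ u1
  u1 = a.(c.(rec X. c.a.(c.X + (X + 0) + c.0\{b,c})) + ((rec X. c.a.(c.X + (X + 0) + c.0\{b,c})) + 0) + c.0\{b,c}) :: —a→ u2
  u2 = c.(rec X. c.a.(c.X + (X + 0) + c.0\{b,c})) + ((rec X. c.a.(c.X + (X + 0) + c.0\{b,c})) + 0) + c.0\{b,c} :: —c→ u0, —c→ u1, —c→ u3
  u3 = 0\{b,c} :: ·
Q's transition system — 4 states:
  v0 = rec X. c.a.(c.0\{b,c} + (c.X + (X + 0))) :: —c→ v1
  v1 = a.(c.0\{b,c} + (c.(rec X. c.a.(c.0\{b,c} + (c.X + (X + 0)))) + ((rec X. c.a.(c.0\{b,c} + (c.X + (X + 0)))) + 0))) :: —a→ v2
  v2 = c.0\{b,c} + (c.(rec X. c.a.(c.0\{b,c} + (c.X + (X + 0)))) + ((rec X. c.a.(c.0\{b,c} + (c.X + (X + 0)))) + 0)) :: —c→ v0, —c→ v1, —c→ v3
  v3 = 0\{b,c} :: ·
Bisimilarity quotient blocks:
  B0 = {u0, v0}
  B1 = {u1, v1}
  B2 = {u2, v2}
  B3 = {u3, v3}
u0 ∈ B0, v0 ∈ B0 → same block
Bisimilar ⇒ trace-equivalent.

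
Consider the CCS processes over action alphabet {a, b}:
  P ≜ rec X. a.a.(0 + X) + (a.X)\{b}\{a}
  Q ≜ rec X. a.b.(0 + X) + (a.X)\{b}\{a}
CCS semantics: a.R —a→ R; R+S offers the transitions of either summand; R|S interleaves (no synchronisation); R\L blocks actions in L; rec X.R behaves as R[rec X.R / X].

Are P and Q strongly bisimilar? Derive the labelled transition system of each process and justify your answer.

P ≁ Q

LTS(P): 3 reachable states
  p0 = rec X. a.a.(0 + X) + (a.X)\{b}\{a} → -a-> p1
  p1 = a.(0 + (rec X. a.a.(0 + X) + (a.X)\{b}\{a})) → -a-> p2
  p2 = 0 + (rec X. a.a.(0 + X) + (a.X)\{b}\{a}) → -a-> p1
LTS(Q): 3 reachable states
  q0 = rec X. a.b.(0 + X) + (a.X)\{b}\{a} → -a-> q1
  q1 = b.(0 + (rec X. a.b.(0 + X) + (a.X)\{b}\{a})) → -b-> q2
  q2 = 0 + (rec X. a.b.(0 + X) + (a.X)\{b}\{a}) → -a-> q1
Coarsest stable partition (strong bisimilarity classes):
  B0 = {p0, p1, p2}
  B1 = {q0, q2}
  B2 = {q1}
p0 ∈ B0, q0 ∈ B1 → different blocks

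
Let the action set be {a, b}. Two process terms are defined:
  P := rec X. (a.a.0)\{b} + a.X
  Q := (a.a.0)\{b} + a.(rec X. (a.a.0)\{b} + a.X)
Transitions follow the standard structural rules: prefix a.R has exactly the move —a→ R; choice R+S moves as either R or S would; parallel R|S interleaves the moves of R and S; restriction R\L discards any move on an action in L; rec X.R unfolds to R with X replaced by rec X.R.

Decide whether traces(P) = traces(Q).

trace-equivalent

P's transition system — 3 states:
  m0 = rec X. (a.a.0)\{b} + a.X → --a--▸ m0, --a--▸ m1
  m1 = (a.0)\{b} → --a--▸ m2
  m2 = 0\{b} → (no moves)
Q's transition system — 4 states:
  n0 = (a.a.0)\{b} + a.(rec X. (a.a.0)\{b} + a.X) → --a--▸ n1, --a--▸ n2
  n1 = (a.0)\{b} → --a--▸ n3
  n2 = rec X. (a.a.0)\{b} + a.X → --a--▸ n1, --a--▸ n2
  n3 = 0\{b} → (no moves)
Coarsest stable partition (strong bisimilarity classes):
  B0 = {m0, n0, n2}
  B1 = {m1, n1}
  B2 = {m2, n3}
m0 ∈ B0, n0 ∈ B0 → same block
Bisimilar ⇒ trace-equivalent.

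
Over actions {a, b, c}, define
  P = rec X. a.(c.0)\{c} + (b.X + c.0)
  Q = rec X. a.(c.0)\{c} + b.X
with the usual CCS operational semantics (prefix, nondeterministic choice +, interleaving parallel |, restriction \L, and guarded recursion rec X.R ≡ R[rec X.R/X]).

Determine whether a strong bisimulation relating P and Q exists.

P's transition system — 3 states:
  s0 = rec X. a.(c.0)\{c} + (b.X + c.0) :: --a--▸ s1, --b--▸ s0, --c--▸ s2
  s1 = (c.0)\{c} :: ·
  s2 = 0 :: ·
Q's transition system — 2 states:
  t0 = rec X. a.(c.0)\{c} + b.X :: --a--▸ t1, --b--▸ t0
  t1 = (c.0)\{c} :: ·
Partition-refinement fixed point:
  B0 = {s0}
  B1 = {s1, s2, t1}
  B2 = {t0}
s0 ∈ B0, t0 ∈ B2 → different blocks

NO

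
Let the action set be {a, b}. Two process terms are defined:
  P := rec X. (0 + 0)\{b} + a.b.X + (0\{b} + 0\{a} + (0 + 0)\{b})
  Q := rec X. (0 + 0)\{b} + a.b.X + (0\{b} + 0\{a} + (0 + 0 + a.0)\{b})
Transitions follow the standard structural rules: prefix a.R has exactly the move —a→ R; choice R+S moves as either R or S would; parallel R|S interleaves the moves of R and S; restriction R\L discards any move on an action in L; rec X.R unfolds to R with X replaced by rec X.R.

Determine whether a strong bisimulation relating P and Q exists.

not bisimilar

LTS(P): 2 reachable states
  u0 = rec X. (0 + 0)\{b} + a.b.X + (0\{b} + 0\{a} + (0 + 0)\{b}) has moves -a-> u1
  u1 = b.(rec X. (0 + 0)\{b} + a.b.X + (0\{b} + 0\{a} + (0 + 0)\{b})) has moves -b-> u0
LTS(Q): 3 reachable states
  v0 = rec X. (0 + 0)\{b} + a.b.X + (0\{b} + 0\{a} + (0 + 0 + a.0)\{b}) has moves -a-> v1, -a-> v2
  v1 = 0\{b} has moves ∅
  v2 = b.(rec X. (0 + 0)\{b} + a.b.X + (0\{b} + 0\{a} + (0 + 0 + a.0)\{b})) has moves -b-> v0
Partition-refinement fixed point:
  B0 = {u0}
  B1 = {u1}
  B2 = {v0}
  B3 = {v1}
  B4 = {v2}
u0 ∈ B0, v0 ∈ B2 → different blocks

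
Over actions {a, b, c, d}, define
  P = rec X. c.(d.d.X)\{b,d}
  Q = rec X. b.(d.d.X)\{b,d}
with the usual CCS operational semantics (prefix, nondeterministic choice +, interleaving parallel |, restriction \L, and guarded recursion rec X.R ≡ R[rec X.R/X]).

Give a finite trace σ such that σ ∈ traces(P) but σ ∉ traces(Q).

c

LTS(P): 2 reachable states
  p0 = rec X. c.(d.d.X)\{b,d} | ··c··> p1
  p1 = (d.d.(rec X. c.(d.d.X)\{b,d}))\{b,d} | ·
LTS(Q): 2 reachable states
  q0 = rec X. b.(d.d.X)\{b,d} | ··b··> q1
  q1 = (d.d.(rec X. b.(d.d.X)\{b,d}))\{b,d} | ·
Run σ = ⟨c⟩ on P: start {p0}
  after c @ step 1: {p1}
  P completes σ.
Run σ = ⟨c⟩ on Q: start {q0}
  after c @ step 1: no successor for Q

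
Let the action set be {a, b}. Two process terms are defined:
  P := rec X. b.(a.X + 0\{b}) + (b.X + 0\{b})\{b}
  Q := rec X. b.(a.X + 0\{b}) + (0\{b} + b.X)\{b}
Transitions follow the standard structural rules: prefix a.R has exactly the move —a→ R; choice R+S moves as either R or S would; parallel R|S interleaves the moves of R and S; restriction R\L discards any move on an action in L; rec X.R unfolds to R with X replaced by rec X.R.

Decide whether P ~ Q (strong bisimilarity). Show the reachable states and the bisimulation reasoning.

LTS(P): 2 reachable states
  s0 = rec X. b.(a.X + 0\{b}) + (b.X + 0\{b})\{b} → =b=> s1
  s1 = a.(rec X. b.(a.X + 0\{b}) + (b.X + 0\{b})\{b}) + 0\{b} → =a=> s0
LTS(Q): 2 reachable states
  t0 = rec X. b.(a.X + 0\{b}) + (0\{b} + b.X)\{b} → =b=> t1
  t1 = a.(rec X. b.(a.X + 0\{b}) + (0\{b} + b.X)\{b}) + 0\{b} → =a=> t0
Coarsest stable partition (strong bisimilarity classes):
  B0 = {s0, t0}
  B1 = {s1, t1}
s0 ∈ B0, t0 ∈ B0 → same block

P ~ Q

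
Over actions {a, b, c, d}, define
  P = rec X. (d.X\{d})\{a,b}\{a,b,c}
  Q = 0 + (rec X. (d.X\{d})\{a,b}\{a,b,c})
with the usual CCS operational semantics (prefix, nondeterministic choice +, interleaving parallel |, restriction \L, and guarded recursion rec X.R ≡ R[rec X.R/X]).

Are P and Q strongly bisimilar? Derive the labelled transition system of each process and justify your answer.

bisimilar

LTS(P): 2 reachable states
  p0 = rec X. (d.X\{d})\{a,b}\{a,b,c} has moves =d=> p1
  p1 = (rec X. (d.X\{d})\{a,b}\{a,b,c})\{d}\{a,b}\{a,b,c} has moves deadlocked
LTS(Q): 2 reachable states
  q0 = 0 + (rec X. (d.X\{d})\{a,b}\{a,b,c}) has moves =d=> q1
  q1 = (rec X. (d.X\{d})\{a,b}\{a,b,c})\{d}\{a,b}\{a,b,c} has moves deadlocked
Bisimilarity quotient blocks:
  B0 = {p0, q0}
  B1 = {p1, q1}
p0 ∈ B0, q0 ∈ B0 → same block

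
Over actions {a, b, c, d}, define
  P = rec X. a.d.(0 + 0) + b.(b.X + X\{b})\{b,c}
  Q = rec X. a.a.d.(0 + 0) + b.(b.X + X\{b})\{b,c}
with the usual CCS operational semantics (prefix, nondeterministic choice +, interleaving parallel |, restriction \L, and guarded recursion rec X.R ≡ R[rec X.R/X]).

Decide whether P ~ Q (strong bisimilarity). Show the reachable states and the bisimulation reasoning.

not bisimilar

LTS(P): 6 reachable states
  p0 = rec X. a.d.(0 + 0) + b.(b.X + X\{b})\{b,c} ⊢ =a=> p1, =b=> p2
  p1 = d.(0 + 0) ⊢ =d=> p3
  p2 = (b.(rec X. a.d.(0 + 0) + b.(b.X + X\{b})\{b,c}) + (rec X. a.d.(0 + 0) + b.(b.X + X\{b})\{b,c})\{b})\{b,c} ⊢ =a=> p4
  p3 = 0 + 0 ⊢ stopped
  p4 = (d.(0 + 0))\{b}\{b,c} ⊢ =d=> p5
  p5 = (0 + 0)\{b}\{b,c} ⊢ stopped
LTS(Q): 8 reachable states
  q0 = rec X. a.a.d.(0 + 0) + b.(b.X + X\{b})\{b,c} ⊢ =a=> q1, =b=> q2
  q1 = a.d.(0 + 0) ⊢ =a=> q3
  q2 = (b.(rec X. a.a.d.(0 + 0) + b.(b.X + X\{b})\{b,c}) + (rec X. a.a.d.(0 + 0) + b.(b.X + X\{b})\{b,c})\{b})\{b,c} ⊢ =a=> q4
  q3 = d.(0 + 0) ⊢ =d=> q5
  q4 = (a.d.(0 + 0))\{b}\{b,c} ⊢ =a=> q6
  q5 = 0 + 0 ⊢ stopped
  q6 = (d.(0 + 0))\{b}\{b,c} ⊢ =d=> q7
  q7 = (0 + 0)\{b}\{b,c} ⊢ stopped
Bisimilarity quotient blocks:
  B0 = {p0}
  B1 = {p1, p4, q3, q6}
  B2 = {p3, p5, q5, q7}
  B3 = {p2, q1, q4}
  B4 = {q0}
  B5 = {q2}
p0 ∈ B0, q0 ∈ B4 → different blocks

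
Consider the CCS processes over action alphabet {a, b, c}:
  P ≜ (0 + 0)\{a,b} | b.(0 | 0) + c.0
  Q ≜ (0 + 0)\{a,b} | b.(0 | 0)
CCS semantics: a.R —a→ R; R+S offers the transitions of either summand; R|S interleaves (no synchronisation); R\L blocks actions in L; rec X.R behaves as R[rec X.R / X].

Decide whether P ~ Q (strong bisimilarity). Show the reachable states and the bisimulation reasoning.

not bisimilar

P's transition system — 3 states:
  p0 = (0 + 0)\{a,b} | b.(0 | 0) + c.0 has moves -b-> p1, -c-> p2
  p1 = (0 + 0)\{a,b} | (0 | 0) has moves (no moves)
  p2 = 0 has moves (no moves)
Q's transition system — 2 states:
  q0 = (0 + 0)\{a,b} | b.(0 | 0) has moves -b-> q1
  q1 = (0 + 0)\{a,b} | (0 | 0) has moves (no moves)
Bisimilarity quotient blocks:
  B0 = {p0}
  B1 = {p1, p2, q1}
  B2 = {q0}
p0 ∈ B0, q0 ∈ B2 → different blocks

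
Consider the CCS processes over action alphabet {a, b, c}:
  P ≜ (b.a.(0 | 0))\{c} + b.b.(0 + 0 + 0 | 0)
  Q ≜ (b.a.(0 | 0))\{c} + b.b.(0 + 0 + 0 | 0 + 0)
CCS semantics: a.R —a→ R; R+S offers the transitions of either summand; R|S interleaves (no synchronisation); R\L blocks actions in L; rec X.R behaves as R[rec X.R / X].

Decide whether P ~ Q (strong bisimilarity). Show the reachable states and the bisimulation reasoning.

bisimilar

LTS(P): 5 reachable states
  u0 = (b.a.(0 | 0))\{c} + b.b.(0 + 0 + 0 | 0) ⊢ -b-> u1, -b-> u2
  u1 = (a.(0 | 0))\{c} ⊢ -a-> u3
  u2 = b.(0 + 0 + 0 | 0) ⊢ -b-> u4
  u3 = (0 | 0)\{c} ⊢ ∅
  u4 = 0 + 0 + 0 | 0 ⊢ ∅
LTS(Q): 5 reachable states
  v0 = (b.a.(0 | 0))\{c} + b.b.(0 + 0 + 0 | 0 + 0) ⊢ -b-> v1, -b-> v2
  v1 = (a.(0 | 0))\{c} ⊢ -a-> v3
  v2 = b.(0 + 0 + 0 | 0 + 0) ⊢ -b-> v4
  v3 = (0 | 0)\{c} ⊢ ∅
  v4 = 0 + 0 + 0 | 0 + 0 ⊢ ∅
Partition-refinement fixed point:
  B0 = {u0, v0}
  B1 = {u2, v2}
  B2 = {u3, u4, v3, v4}
  B3 = {u1, v1}
u0 ∈ B0, v0 ∈ B0 → same block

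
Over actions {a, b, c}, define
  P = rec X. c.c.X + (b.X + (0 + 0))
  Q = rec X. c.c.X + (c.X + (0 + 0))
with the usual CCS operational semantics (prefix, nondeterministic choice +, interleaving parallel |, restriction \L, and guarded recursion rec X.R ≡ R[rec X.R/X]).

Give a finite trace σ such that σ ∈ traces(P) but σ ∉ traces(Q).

P's transition system — 2 states:
  s0 = rec X. c.c.X + (b.X + (0 + 0)) :: -b-> s0, -c-> s1
  s1 = c.(rec X. c.c.X + (b.X + (0 + 0))) :: -c-> s0
Q's transition system — 2 states:
  t0 = rec X. c.c.X + (c.X + (0 + 0)) :: -c-> t0, -c-> t1
  t1 = c.(rec X. c.c.X + (c.X + (0 + 0))) :: -c-> t0
Executing b from P (initial set {s0}):
  step 1 (b): {s0}
  P completes σ.
Executing b from Q (initial set {t0}):
  step 1 (b): ∅ (Q stuck)

b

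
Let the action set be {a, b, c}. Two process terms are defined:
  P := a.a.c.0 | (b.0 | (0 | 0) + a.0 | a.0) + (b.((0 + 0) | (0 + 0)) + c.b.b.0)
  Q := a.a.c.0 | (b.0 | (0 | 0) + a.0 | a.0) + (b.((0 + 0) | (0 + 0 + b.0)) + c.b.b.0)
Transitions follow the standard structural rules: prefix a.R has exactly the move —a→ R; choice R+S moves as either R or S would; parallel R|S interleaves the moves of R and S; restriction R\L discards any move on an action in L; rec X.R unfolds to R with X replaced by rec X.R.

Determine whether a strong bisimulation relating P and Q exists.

NO

Reachable graph of P (24 states):
  u0 = a.a.c.0 | (b.0 | (0 | 0) + a.0 | a.0) + (b.((0 + 0) | (0 + 0)) + c.b.b.0) :: ··a··> u1, ··a··> u2, ··a··> u3, ··b··> u4, ··b··> u5, ··c··> u6
  u1 = a.a.c.0 | (0 | a.0) :: ··a··> u7, ··a··> u8
  u2 = a.a.c.0 | (a.0 | 0) :: ··a··> u7, ··a··> u9
  u3 = a.c.0 | (b.0 | (0 | 0) + a.0 | a.0) :: ··a··> u10, ··a··> u8, ··a··> u9, ··b··> u11
  u4 = (0 + 0) | (0 + 0) :: (no moves)
  u5 = a.a.c.0 | (0 | (0 | 0)) :: ··a··> u11
  u6 = b.b.0 :: ··b··> u12
  u7 = a.a.c.0 | (0 | 0) :: ··a··> u13
  u8 = a.c.0 | (0 | a.0) :: ··a··> u13, ··a··> u14
  u9 = a.c.0 | (a.0 | 0) :: ··a··> u13, ··a··> u15
  u10 = c.0 | (b.0 | (0 | 0) + a.0 | a.0) :: ··a··> u14, ··a··> u15, ··b··> u16, ··c··> u17
  u11 = a.c.0 | (0 | (0 | 0)) :: ··a··> u16
  u12 = b.0 :: ··b··> u18
  u13 = a.c.0 | (0 | 0) :: ··a··> u19
  u14 = c.0 | (0 | a.0) :: ··a··> u19, ··c··> u20
  u15 = c.0 | (a.0 | 0) :: ··a··> u19, ··c··> u21
  u16 = c.0 | (0 | (0 | 0)) :: ··c··> u22
  u17 = 0 | (b.0 | (0 | 0) + a.0 | a.0) :: ··a··> u20, ··a··> u21, ··b··> u22
  u18 = 0 :: (no moves)
  u19 = c.0 | (0 | 0) :: ··c··> u23
  u20 = 0 | (0 | a.0) :: ··a··> u23
  u21 = 0 | (a.0 | 0) :: ··a··> u23
  u22 = 0 | (0 | (0 | 0)) :: (no moves)
  u23 = 0 | (0 | 0) :: (no moves)
Reachable graph of Q (25 states):
  v0 = a.a.c.0 | (b.0 | (0 | 0) + a.0 | a.0) + (b.((0 + 0) | (0 + 0 + b.0)) + c.b.b.0) :: ··a··> v1, ··a··> v2, ··a··> v3, ··b··> v4, ··b··> v5, ··c··> v6
  v1 = a.a.c.0 | (0 | a.0) :: ··a··> v7, ··a··> v8
  v2 = a.a.c.0 | (a.0 | 0) :: ··a··> v7, ··a··> v9
  v3 = a.c.0 | (b.0 | (0 | 0) + a.0 | a.0) :: ··a··> v10, ··a··> v8, ··a··> v9, ··b··> v11
  v4 = (0 + 0) | (0 + 0 + b.0) :: ··b··> v12
  v5 = a.a.c.0 | (0 | (0 | 0)) :: ··a··> v11
  v6 = b.b.0 :: ··b··> v13
  v7 = a.a.c.0 | (0 | 0) :: ··a··> v14
  v8 = a.c.0 | (0 | a.0) :: ··a··> v14, ··a··> v15
  v9 = a.c.0 | (a.0 | 0) :: ··a··> v14, ··a··> v16
  v10 = c.0 | (b.0 | (0 | 0) + a.0 | a.0) :: ··a··> v15, ··a··> v16, ··b··> v17, ··c··> v18
  v11 = a.c.0 | (0 | (0 | 0)) :: ··a··> v17
  v12 = (0 + 0) | 0 :: (no moves)
  v13 = b.0 :: ··b··> v19
  v14 = a.c.0 | (0 | 0) :: ··a··> v20
  v15 = c.0 | (0 | a.0) :: ··a··> v20, ··c··> v21
  v16 = c.0 | (a.0 | 0) :: ··a··> v20, ··c··> v22
  v17 = c.0 | (0 | (0 | 0)) :: ··c··> v23
  v18 = 0 | (b.0 | (0 | 0) + a.0 | a.0) :: ··a··> v21, ··a··> v22, ··b··> v23
  v19 = 0 :: (no moves)
  v20 = c.0 | (0 | 0) :: ··c··> v24
  v21 = 0 | (0 | a.0) :: ··a··> v24
  v22 = 0 | (a.0 | 0) :: ··a··> v24
  v23 = 0 | (0 | (0 | 0)) :: (no moves)
  v24 = 0 | (0 | 0) :: (no moves)
Coarsest stable partition (strong bisimilarity classes):
  B0 = {u0}
  B1 = {u5, u7, v5, v7}
  B2 = {u11, u13, v11, v14}
  B3 = {u16, u19, v17, v20}
  B4 = {u18, u22, u23, u4, v12, v19, v23, v24}
  B5 = {u3, v3}
  B6 = {u8, u9, v8, v9}
  B7 = {u14, u15, v15, v16}
  B8 = {u20, u21, v21, v22}
  B9 = {u10, v10}
  B10 = {u17, v18}
  B11 = {u1, u2, v1, v2}
  B12 = {u6, v6}
  B13 = {u12, v13, v4}
  B14 = {v0}
u0 ∈ B0, v0 ∈ B14 → different blocks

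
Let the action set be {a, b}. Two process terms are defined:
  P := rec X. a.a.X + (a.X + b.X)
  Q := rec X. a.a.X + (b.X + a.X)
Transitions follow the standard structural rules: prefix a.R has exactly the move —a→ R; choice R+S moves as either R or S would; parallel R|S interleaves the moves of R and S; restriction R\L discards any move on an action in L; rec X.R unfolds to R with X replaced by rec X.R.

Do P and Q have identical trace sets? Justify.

trace-equivalent

LTS(P): 2 reachable states
  s0 = rec X. a.a.X + (a.X + b.X) ⊢ -a-> s0, -a-> s1, -b-> s0
  s1 = a.(rec X. a.a.X + (a.X + b.X)) ⊢ -a-> s0
LTS(Q): 2 reachable states
  t0 = rec X. a.a.X + (b.X + a.X) ⊢ -a-> t0, -a-> t1, -b-> t0
  t1 = a.(rec X. a.a.X + (b.X + a.X)) ⊢ -a-> t0
Bisimilarity quotient blocks:
  B0 = {s0, t0}
  B1 = {s1, t1}
s0 ∈ B0, t0 ∈ B0 → same block
Bisimilar ⇒ trace-equivalent.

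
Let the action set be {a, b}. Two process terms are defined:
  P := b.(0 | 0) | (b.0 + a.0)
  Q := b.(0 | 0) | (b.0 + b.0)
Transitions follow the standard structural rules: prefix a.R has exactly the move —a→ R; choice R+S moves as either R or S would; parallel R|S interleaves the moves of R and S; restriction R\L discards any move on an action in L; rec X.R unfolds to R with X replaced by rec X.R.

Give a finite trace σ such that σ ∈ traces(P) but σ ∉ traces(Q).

a

Reachable graph of P (4 states):
  u0 = b.(0 | 0) | (b.0 + a.0) → --a--▸ u1, --b--▸ u1, --b--▸ u2
  u1 = b.(0 | 0) | 0 → --b--▸ u3
  u2 = 0 | 0 | (b.0 + a.0) → --a--▸ u3, --b--▸ u3
  u3 = 0 | 0 | 0 → (no moves)
Reachable graph of Q (4 states):
  v0 = b.(0 | 0) | (b.0 + b.0) → --b--▸ v1, --b--▸ v2
  v1 = 0 | 0 | (b.0 + b.0) → --b--▸ v3
  v2 = b.(0 | 0) | 0 → --b--▸ v3
  v3 = 0 | 0 | 0 → (no moves)
Run σ = ⟨a⟩ on P: start {u0}
  [1] a ⇒ {u1}
  — P admits the full trace.
Run σ = ⟨a⟩ on Q: start {v0}
  [1] a ⇒ ∅  — Q cannot continue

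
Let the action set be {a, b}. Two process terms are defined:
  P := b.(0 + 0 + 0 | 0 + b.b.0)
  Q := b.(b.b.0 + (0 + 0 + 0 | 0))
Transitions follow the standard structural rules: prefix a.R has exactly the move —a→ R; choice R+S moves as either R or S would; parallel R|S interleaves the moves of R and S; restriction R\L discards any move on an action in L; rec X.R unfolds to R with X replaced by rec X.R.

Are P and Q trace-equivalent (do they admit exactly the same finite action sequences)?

YES

Reachable graph of P (4 states):
  u0 = b.(0 + 0 + 0 | 0 + b.b.0) ⊢ -b-> u1
  u1 = 0 + 0 + 0 | 0 + b.b.0 ⊢ -b-> u2
  u2 = b.0 ⊢ -b-> u3
  u3 = 0 ⊢ deadlocked
Reachable graph of Q (4 states):
  v0 = b.(b.b.0 + (0 + 0 + 0 | 0)) ⊢ -b-> v1
  v1 = b.b.0 + (0 + 0 + 0 | 0) ⊢ -b-> v2
  v2 = b.0 ⊢ -b-> v3
  v3 = 0 ⊢ deadlocked
Coarsest stable partition (strong bisimilarity classes):
  B0 = {u0, v0}
  B1 = {u1, v1}
  B2 = {u2, v2}
  B3 = {u3, v3}
u0 ∈ B0, v0 ∈ B0 → same block
Bisimilar ⇒ trace-equivalent.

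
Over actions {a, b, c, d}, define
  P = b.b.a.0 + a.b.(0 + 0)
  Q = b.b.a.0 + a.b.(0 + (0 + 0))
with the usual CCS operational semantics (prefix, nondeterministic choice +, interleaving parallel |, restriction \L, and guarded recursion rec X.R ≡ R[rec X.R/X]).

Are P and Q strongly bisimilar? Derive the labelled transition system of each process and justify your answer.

bisimilar

P's transition system — 6 states:
  m0 = b.b.a.0 + a.b.(0 + 0) | ··a··> m1, ··b··> m2
  m1 = b.(0 + 0) | ··b··> m3
  m2 = b.a.0 | ··b··> m4
  m3 = 0 + 0 | ∅
  m4 = a.0 | ··a··> m5
  m5 = 0 | ∅
Q's transition system — 6 states:
  n0 = b.b.a.0 + a.b.(0 + (0 + 0)) | ··a··> n1, ··b··> n2
  n1 = b.(0 + (0 + 0)) | ··b··> n3
  n2 = b.a.0 | ··b··> n4
  n3 = 0 + (0 + 0) | ∅
  n4 = a.0 | ··a··> n5
  n5 = 0 | ∅
Partition-refinement fixed point:
  B0 = {m0, n0}
  B1 = {m2, n2}
  B2 = {m4, n4}
  B3 = {m3, m5, n3, n5}
  B4 = {m1, n1}
m0 ∈ B0, n0 ∈ B0 → same block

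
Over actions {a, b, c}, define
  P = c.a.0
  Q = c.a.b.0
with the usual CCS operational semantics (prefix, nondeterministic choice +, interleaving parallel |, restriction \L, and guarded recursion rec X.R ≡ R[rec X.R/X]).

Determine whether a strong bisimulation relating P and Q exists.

Reachable graph of P (3 states):
  p0 = c.a.0 | -c-> p1
  p1 = a.0 | -a-> p2
  p2 = 0 | ·
Reachable graph of Q (4 states):
  q0 = c.a.b.0 | -c-> q1
  q1 = a.b.0 | -a-> q2
  q2 = b.0 | -b-> q3
  q3 = 0 | ·
Partition-refinement fixed point:
  B0 = {p0}
  B1 = {p1}
  B2 = {p2, q3}
  B3 = {q0}
  B4 = {q1}
  B5 = {q2}
p0 ∈ B0, q0 ∈ B3 → different blocks

not bisimilar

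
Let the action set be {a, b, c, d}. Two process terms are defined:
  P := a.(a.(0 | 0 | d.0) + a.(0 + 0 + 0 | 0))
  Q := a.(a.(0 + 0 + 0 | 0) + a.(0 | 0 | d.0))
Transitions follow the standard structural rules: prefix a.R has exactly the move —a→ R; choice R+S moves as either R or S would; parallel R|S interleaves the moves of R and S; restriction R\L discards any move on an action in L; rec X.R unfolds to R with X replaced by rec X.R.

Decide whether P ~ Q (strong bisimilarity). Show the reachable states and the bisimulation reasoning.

YES

LTS(P): 5 reachable states
  m0 = a.(a.(0 | 0 | d.0) + a.(0 + 0 + 0 | 0)) → -a-> m1
  m1 = a.(0 | 0 | d.0) + a.(0 + 0 + 0 | 0) → -a-> m2, -a-> m3
  m2 = 0 + 0 + 0 | 0 → deadlocked
  m3 = 0 | 0 | d.0 → -d-> m4
  m4 = 0 | 0 | 0 → deadlocked
LTS(Q): 5 reachable states
  n0 = a.(a.(0 + 0 + 0 | 0) + a.(0 | 0 | d.0)) → -a-> n1
  n1 = a.(0 + 0 + 0 | 0) + a.(0 | 0 | d.0) → -a-> n2, -a-> n3
  n2 = 0 + 0 + 0 | 0 → deadlocked
  n3 = 0 | 0 | d.0 → -d-> n4
  n4 = 0 | 0 | 0 → deadlocked
Partition-refinement fixed point:
  B0 = {m0, n0}
  B1 = {m1, n1}
  B2 = {m3, n3}
  B3 = {m2, m4, n2, n4}
m0 ∈ B0, n0 ∈ B0 → same block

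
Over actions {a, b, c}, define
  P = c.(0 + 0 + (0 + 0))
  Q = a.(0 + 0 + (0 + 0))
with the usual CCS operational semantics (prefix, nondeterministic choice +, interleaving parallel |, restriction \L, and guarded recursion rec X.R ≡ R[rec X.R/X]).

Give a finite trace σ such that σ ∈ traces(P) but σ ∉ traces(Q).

LTS(P): 2 reachable states
  u0 = c.(0 + 0 + (0 + 0)) ⊢ =c=> u1
  u1 = 0 + 0 + (0 + 0) ⊢ deadlocked
LTS(Q): 2 reachable states
  v0 = a.(0 + 0 + (0 + 0)) ⊢ =a=> v1
  v1 = 0 + 0 + (0 + 0) ⊢ deadlocked
Executing c from P (initial set {u0}):
  [1] c ⇒ {u1}
  — P admits the full trace.
Executing c from Q (initial set {v0}):
  [1] c ⇒ ∅  — Q cannot continue

c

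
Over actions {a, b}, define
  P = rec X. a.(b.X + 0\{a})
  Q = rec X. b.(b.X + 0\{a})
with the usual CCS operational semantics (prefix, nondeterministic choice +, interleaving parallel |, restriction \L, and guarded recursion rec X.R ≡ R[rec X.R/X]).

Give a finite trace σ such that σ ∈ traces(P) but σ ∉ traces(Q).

Reachable graph of P (2 states):
  s0 = rec X. a.(b.X + 0\{a}) | -a-> s1
  s1 = b.(rec X. a.(b.X + 0\{a})) + 0\{a} | -b-> s0
Reachable graph of Q (2 states):
  t0 = rec X. b.(b.X + 0\{a}) | -b-> t1
  t1 = b.(rec X. b.(b.X + 0\{a})) + 0\{a} | -b-> t0
Executing a from P (initial set {s0}):
  [1] a ⇒ {s1}
  P completes σ.
Executing a from Q (initial set {t0}):
  [1] a ⇒ no successor for Q

a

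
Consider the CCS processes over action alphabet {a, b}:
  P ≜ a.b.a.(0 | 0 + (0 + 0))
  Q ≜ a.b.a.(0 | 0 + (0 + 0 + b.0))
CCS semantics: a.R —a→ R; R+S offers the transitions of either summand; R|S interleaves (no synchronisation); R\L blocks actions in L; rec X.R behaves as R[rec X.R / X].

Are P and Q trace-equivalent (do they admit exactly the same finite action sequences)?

Reachable graph of P (4 states):
  p0 = a.b.a.(0 | 0 + (0 + 0)) → —a→ p1
  p1 = b.a.(0 | 0 + (0 + 0)) → —b→ p2
  p2 = a.(0 | 0 + (0 + 0)) → —a→ p3
  p3 = 0 | 0 + (0 + 0) → stopped
Reachable graph of Q (5 states):
  q0 = a.b.a.(0 | 0 + (0 + 0 + b.0)) → —a→ q1
  q1 = b.a.(0 | 0 + (0 + 0 + b.0)) → —b→ q2
  q2 = a.(0 | 0 + (0 + 0 + b.0)) → —a→ q3
  q3 = 0 | 0 + (0 + 0 + b.0) → —b→ q4
  q4 = 0 → stopped
Run σ = ⟨abab⟩ on Q: start {q0}
  step 1 (a): {q1}
  step 2 (b): {q2}
  step 3 (a): {q3}
  step 4 (b): {q4}
  — Q admits the full trace.
Run σ = ⟨abab⟩ on P: start {p0}
  step 1 (a): {p1}
  step 2 (b): {p2}
  step 3 (a): {p3}
  step 4 (b): ∅ (P stuck)

trace-distinct — witness ⟨abab⟩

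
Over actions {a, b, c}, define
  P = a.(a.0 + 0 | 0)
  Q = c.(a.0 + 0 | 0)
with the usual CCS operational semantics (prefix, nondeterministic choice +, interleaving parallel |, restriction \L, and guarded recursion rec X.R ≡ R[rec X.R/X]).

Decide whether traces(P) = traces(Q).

traces(P) ≠ traces(Q) — witness ⟨a⟩

LTS(P): 3 reachable states
  u0 = a.(a.0 + 0 | 0) ⊢ =a=> u1
  u1 = a.0 + 0 | 0 ⊢ =a=> u2
  u2 = 0 ⊢ deadlocked
LTS(Q): 3 reachable states
  v0 = c.(a.0 + 0 | 0) ⊢ =c=> v1
  v1 = a.0 + 0 | 0 ⊢ =a=> v2
  v2 = 0 ⊢ deadlocked
Run σ = ⟨a⟩ on P: start {u0}
  [1] a ⇒ {u1}
  P completes σ.
Run σ = ⟨a⟩ on Q: start {v0}
  [1] a ⇒ no successor for Q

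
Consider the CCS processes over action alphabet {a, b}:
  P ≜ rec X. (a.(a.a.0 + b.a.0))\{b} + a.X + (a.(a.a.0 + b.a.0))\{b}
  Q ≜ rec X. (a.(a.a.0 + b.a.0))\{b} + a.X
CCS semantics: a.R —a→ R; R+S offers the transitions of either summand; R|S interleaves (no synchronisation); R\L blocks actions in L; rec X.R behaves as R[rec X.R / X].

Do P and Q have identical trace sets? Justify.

LTS(P): 4 reachable states
  m0 = rec X. (a.(a.a.0 + b.a.0))\{b} + a.X + (a.(a.a.0 + b.a.0))\{b} has moves --a--▸ m0, --a--▸ m1
  m1 = (a.a.0 + b.a.0)\{b} has moves --a--▸ m2
  m2 = (a.0)\{b} has moves --a--▸ m3
  m3 = 0\{b} has moves deadlocked
LTS(Q): 4 reachable states
  n0 = rec X. (a.(a.a.0 + b.a.0))\{b} + a.X has moves --a--▸ n0, --a--▸ n1
  n1 = (a.a.0 + b.a.0)\{b} has moves --a--▸ n2
  n2 = (a.0)\{b} has moves --a--▸ n3
  n3 = 0\{b} has moves deadlocked
Partition-refinement fixed point:
  B0 = {m0, n0}
  B1 = {m1, n1}
  B2 = {m2, n2}
  B3 = {m3, n3}
m0 ∈ B0, n0 ∈ B0 → same block
Bisimilar ⇒ trace-equivalent.

traces(P) = traces(Q)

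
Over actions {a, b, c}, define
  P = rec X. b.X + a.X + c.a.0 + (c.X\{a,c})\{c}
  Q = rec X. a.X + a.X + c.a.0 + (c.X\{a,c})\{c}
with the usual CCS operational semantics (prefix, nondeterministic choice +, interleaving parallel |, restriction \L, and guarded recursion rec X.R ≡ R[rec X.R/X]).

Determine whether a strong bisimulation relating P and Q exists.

P ≁ Q

Reachable graph of P (3 states):
  u0 = rec X. b.X + a.X + c.a.0 + (c.X\{a,c})\{c} | —a→ u0, —b→ u0, —c→ u1
  u1 = a.0 | —a→ u2
  u2 = 0 | (no moves)
Reachable graph of Q (3 states):
  v0 = rec X. a.X + a.X + c.a.0 + (c.X\{a,c})\{c} | —a→ v0, —c→ v1
  v1 = a.0 | —a→ v2
  v2 = 0 | (no moves)
Coarsest stable partition (strong bisimilarity classes):
  B0 = {u0}
  B1 = {u1, v1}
  B2 = {u2, v2}
  B3 = {v0}
u0 ∈ B0, v0 ∈ B3 → different blocks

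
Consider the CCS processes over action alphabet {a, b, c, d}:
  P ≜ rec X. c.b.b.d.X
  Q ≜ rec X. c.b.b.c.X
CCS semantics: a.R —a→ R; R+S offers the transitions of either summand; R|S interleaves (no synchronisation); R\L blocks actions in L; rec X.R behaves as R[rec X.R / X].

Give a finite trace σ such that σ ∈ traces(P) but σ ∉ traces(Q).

P's transition system — 4 states:
  s0 = rec X. c.b.b.d.X :: ··c··> s1
  s1 = b.b.d.(rec X. c.b.b.d.X) :: ··b··> s2
  s2 = b.d.(rec X. c.b.b.d.X) :: ··b··> s3
  s3 = d.(rec X. c.b.b.d.X) :: ··d··> s0
Q's transition system — 4 states:
  t0 = rec X. c.b.b.c.X :: ··c··> t1
  t1 = b.b.c.(rec X. c.b.b.c.X) :: ··b··> t2
  t2 = b.c.(rec X. c.b.b.c.X) :: ··b··> t3
  t3 = c.(rec X. c.b.b.c.X) :: ··c··> t0
Run σ = ⟨cbbd⟩ on P: start {s0}
  [1] c ⇒ {s1}
  [2] b ⇒ {s2}
  [3] b ⇒ {s3}
  [4] d ⇒ {s0}
  — P admits the full trace.
Run σ = ⟨cbbd⟩ on Q: start {t0}
  [1] c ⇒ {t1}
  [2] b ⇒ {t2}
  [3] b ⇒ {t3}
  [4] d ⇒ no successor for Q

cbbd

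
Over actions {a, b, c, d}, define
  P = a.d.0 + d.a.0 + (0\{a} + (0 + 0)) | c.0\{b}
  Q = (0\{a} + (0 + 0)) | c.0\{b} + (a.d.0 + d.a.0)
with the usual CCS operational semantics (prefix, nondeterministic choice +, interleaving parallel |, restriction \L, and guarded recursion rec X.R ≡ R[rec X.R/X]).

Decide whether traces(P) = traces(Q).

P's transition system — 5 states:
  p0 = a.d.0 + d.a.0 + (0\{a} + (0 + 0)) | c.0\{b} has moves =a=> p1, =c=> p2, =d=> p3
  p1 = d.0 has moves =d=> p4
  p2 = (0\{a} + (0 + 0)) | 0\{b} has moves deadlocked
  p3 = a.0 has moves =a=> p4
  p4 = 0 has moves deadlocked
Q's transition system — 5 states:
  q0 = (0\{a} + (0 + 0)) | c.0\{b} + (a.d.0 + d.a.0) has moves =a=> q1, =c=> q2, =d=> q3
  q1 = d.0 has moves =d=> q4
  q2 = (0\{a} + (0 + 0)) | 0\{b} has moves deadlocked
  q3 = a.0 has moves =a=> q4
  q4 = 0 has moves deadlocked
Bisimilarity quotient blocks:
  B0 = {p0, q0}
  B1 = {p3, q3}
  B2 = {p2, p4, q2, q4}
  B3 = {p1, q1}
p0 ∈ B0, q0 ∈ B0 → same block
Bisimilar ⇒ trace-equivalent.

traces(P) = traces(Q)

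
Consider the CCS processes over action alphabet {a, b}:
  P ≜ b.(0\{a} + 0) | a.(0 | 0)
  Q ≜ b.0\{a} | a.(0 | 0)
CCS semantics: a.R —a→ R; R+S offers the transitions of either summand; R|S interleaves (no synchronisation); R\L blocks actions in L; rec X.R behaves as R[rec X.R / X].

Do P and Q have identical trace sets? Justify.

Reachable graph of P (4 states):
  u0 = b.(0\{a} + 0) | a.(0 | 0) | =a=> u1, =b=> u2
  u1 = b.(0\{a} + 0) | (0 | 0) | =b=> u3
  u2 = (0\{a} + 0) | a.(0 | 0) | =a=> u3
  u3 = (0\{a} + 0) | (0 | 0) | ·
Reachable graph of Q (4 states):
  v0 = b.0\{a} | a.(0 | 0) | =a=> v1, =b=> v2
  v1 = b.0\{a} | (0 | 0) | =b=> v3
  v2 = 0\{a} | a.(0 | 0) | =a=> v3
  v3 = 0\{a} | (0 | 0) | ·
Bisimilarity quotient blocks:
  B0 = {u0, v0}
  B1 = {u2, v2}
  B2 = {u3, v3}
  B3 = {u1, v1}
u0 ∈ B0, v0 ∈ B0 → same block
Bisimilar ⇒ trace-equivalent.

YES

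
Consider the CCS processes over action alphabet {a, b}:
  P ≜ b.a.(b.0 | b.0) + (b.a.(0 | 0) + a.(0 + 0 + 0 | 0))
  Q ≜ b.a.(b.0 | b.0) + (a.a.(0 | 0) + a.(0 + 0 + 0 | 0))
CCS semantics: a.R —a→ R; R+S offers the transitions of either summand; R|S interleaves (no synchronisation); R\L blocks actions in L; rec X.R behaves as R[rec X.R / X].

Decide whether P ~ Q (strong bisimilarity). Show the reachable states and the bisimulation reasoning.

not bisimilar

P's transition system — 8 states:
  m0 = b.a.(b.0 | b.0) + (b.a.(0 | 0) + a.(0 + 0 + 0 | 0)) → -a-> m1, -b-> m2, -b-> m3
  m1 = 0 + 0 + 0 | 0 → stopped
  m2 = a.(0 | 0) → -a-> m4
  m3 = a.(b.0 | b.0) → -a-> m5
  m4 = 0 | 0 → stopped
  m5 = b.0 | b.0 → -b-> m6, -b-> m7
  m6 = 0 | b.0 → -b-> m4
  m7 = b.0 | 0 → -b-> m4
Q's transition system — 8 states:
  n0 = b.a.(b.0 | b.0) + (a.a.(0 | 0) + a.(0 + 0 + 0 | 0)) → -a-> n1, -a-> n2, -b-> n3
  n1 = 0 + 0 + 0 | 0 → stopped
  n2 = a.(0 | 0) → -a-> n4
  n3 = a.(b.0 | b.0) → -a-> n5
  n4 = 0 | 0 → stopped
  n5 = b.0 | b.0 → -b-> n6, -b-> n7
  n6 = 0 | b.0 → -b-> n4
  n7 = b.0 | 0 → -b-> n4
Bisimilarity quotient blocks:
  B0 = {m0}
  B1 = {m1, m4, n1, n4}
  B2 = {m3, n3}
  B3 = {m5, n5}
  B4 = {m6, m7, n6, n7}
  B5 = {m2, n2}
  B6 = {n0}
m0 ∈ B0, n0 ∈ B6 → different blocks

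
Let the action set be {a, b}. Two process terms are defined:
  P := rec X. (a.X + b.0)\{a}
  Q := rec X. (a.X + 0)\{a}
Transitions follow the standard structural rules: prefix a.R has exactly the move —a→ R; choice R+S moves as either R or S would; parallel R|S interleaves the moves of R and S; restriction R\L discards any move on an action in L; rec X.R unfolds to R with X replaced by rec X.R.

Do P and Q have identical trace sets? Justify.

trace-distinct — witness ⟨b⟩

LTS(P): 2 reachable states
  u0 = rec X. (a.X + b.0)\{a} has moves --b--▸ u1
  u1 = 0\{a} has moves deadlocked
LTS(Q): 1 reachable states
  v0 = rec X. (a.X + 0)\{a} has moves deadlocked
Trace ⟨b⟩ through P, begin at {u0}:
  step 1 (b): {u1}
  P completes σ.
Trace ⟨b⟩ through Q, begin at {v0}:
  step 1 (b): ∅ (Q stuck)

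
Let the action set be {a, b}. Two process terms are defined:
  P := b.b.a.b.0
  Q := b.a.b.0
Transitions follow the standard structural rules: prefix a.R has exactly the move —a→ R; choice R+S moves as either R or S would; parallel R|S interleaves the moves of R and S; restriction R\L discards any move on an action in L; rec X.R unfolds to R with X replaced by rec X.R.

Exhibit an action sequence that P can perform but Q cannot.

Reachable graph of P (5 states):
  u0 = b.b.a.b.0 → --b--▸ u1
  u1 = b.a.b.0 → --b--▸ u2
  u2 = a.b.0 → --a--▸ u3
  u3 = b.0 → --b--▸ u4
  u4 = 0 → stopped
Reachable graph of Q (4 states):
  v0 = b.a.b.0 → --b--▸ v1
  v1 = a.b.0 → --a--▸ v2
  v2 = b.0 → --b--▸ v3
  v3 = 0 → stopped
Run σ = ⟨bb⟩ on P: start {u0}
  step 1 (b): {u1}
  step 2 (b): {u2}
  ✓ P
Run σ = ⟨bb⟩ on Q: start {v0}
  step 1 (b): {v1}
  step 2 (b): ∅  — Q cannot continue

bb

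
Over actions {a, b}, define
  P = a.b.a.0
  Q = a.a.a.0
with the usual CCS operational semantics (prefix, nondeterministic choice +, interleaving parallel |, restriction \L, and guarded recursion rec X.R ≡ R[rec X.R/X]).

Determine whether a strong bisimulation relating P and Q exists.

not bisimilar

Reachable graph of P (4 states):
  p0 = a.b.a.0 :: ··a··> p1
  p1 = b.a.0 :: ··b··> p2
  p2 = a.0 :: ··a··> p3
  p3 = 0 :: (no moves)
Reachable graph of Q (4 states):
  q0 = a.a.a.0 :: ··a··> q1
  q1 = a.a.0 :: ··a··> q2
  q2 = a.0 :: ··a··> q3
  q3 = 0 :: (no moves)
Coarsest stable partition (strong bisimilarity classes):
  B0 = {p0}
  B1 = {p1}
  B2 = {p2, q2}
  B3 = {p3, q3}
  B4 = {q0}
  B5 = {q1}
p0 ∈ B0, q0 ∈ B4 → different blocks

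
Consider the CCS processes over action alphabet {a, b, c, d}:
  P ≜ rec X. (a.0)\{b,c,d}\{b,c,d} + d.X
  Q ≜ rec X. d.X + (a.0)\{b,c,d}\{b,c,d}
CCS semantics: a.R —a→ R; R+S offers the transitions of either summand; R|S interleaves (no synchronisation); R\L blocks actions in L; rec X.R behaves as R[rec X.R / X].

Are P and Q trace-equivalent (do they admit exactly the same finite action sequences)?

LTS(P): 2 reachable states
  s0 = rec X. (a.0)\{b,c,d}\{b,c,d} + d.X has moves ··a··> s1, ··d··> s0
  s1 = 0\{b,c,d}\{b,c,d} has moves ∅
LTS(Q): 2 reachable states
  t0 = rec X. d.X + (a.0)\{b,c,d}\{b,c,d} has moves ··a··> t1, ··d··> t0
  t1 = 0\{b,c,d}\{b,c,d} has moves ∅
Partition-refinement fixed point:
  B0 = {s0, t0}
  B1 = {s1, t1}
s0 ∈ B0, t0 ∈ B0 → same block
Bisimilar ⇒ trace-equivalent.

trace-equivalent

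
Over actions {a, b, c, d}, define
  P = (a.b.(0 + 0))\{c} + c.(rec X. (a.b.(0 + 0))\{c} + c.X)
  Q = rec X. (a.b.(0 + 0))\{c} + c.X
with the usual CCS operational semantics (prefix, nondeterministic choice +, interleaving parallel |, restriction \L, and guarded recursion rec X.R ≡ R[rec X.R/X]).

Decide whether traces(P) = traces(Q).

trace-equivalent

Reachable graph of P (4 states):
  s0 = (a.b.(0 + 0))\{c} + c.(rec X. (a.b.(0 + 0))\{c} + c.X) ⊢ ··a··> s1, ··c··> s2
  s1 = (b.(0 + 0))\{c} ⊢ ··b··> s3
  s2 = rec X. (a.b.(0 + 0))\{c} + c.X ⊢ ··a··> s1, ··c··> s2
  s3 = (0 + 0)\{c} ⊢ ∅
Reachable graph of Q (3 states):
  t0 = rec X. (a.b.(0 + 0))\{c} + c.X ⊢ ··a··> t1, ··c··> t0
  t1 = (b.(0 + 0))\{c} ⊢ ··b··> t2
  t2 = (0 + 0)\{c} ⊢ ∅
Coarsest stable partition (strong bisimilarity classes):
  B0 = {s0, s2, t0}
  B1 = {s1, t1}
  B2 = {s3, t2}
s0 ∈ B0, t0 ∈ B0 → same block
Bisimilar ⇒ trace-equivalent.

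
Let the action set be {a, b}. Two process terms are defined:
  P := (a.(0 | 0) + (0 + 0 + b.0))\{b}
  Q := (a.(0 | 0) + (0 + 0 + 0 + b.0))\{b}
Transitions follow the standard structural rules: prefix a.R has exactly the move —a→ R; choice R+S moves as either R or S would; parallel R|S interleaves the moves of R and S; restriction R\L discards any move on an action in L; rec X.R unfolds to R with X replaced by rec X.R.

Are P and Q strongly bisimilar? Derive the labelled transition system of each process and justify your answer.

YES

P's transition system — 2 states:
  s0 = (a.(0 | 0) + (0 + 0 + b.0))\{b} has moves -a-> s1
  s1 = (0 | 0)\{b} has moves deadlocked
Q's transition system — 2 states:
  t0 = (a.(0 | 0) + (0 + 0 + 0 + b.0))\{b} has moves -a-> t1
  t1 = (0 | 0)\{b} has moves deadlocked
Bisimilarity quotient blocks:
  B0 = {s0, t0}
  B1 = {s1, t1}
s0 ∈ B0, t0 ∈ B0 → same block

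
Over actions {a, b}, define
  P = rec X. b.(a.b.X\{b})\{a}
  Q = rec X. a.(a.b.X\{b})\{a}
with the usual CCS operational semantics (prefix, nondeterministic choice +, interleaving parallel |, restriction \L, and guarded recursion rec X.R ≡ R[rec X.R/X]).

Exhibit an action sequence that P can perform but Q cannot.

b

LTS(P): 2 reachable states
  u0 = rec X. b.(a.b.X\{b})\{a} has moves -b-> u1
  u1 = (a.b.(rec X. b.(a.b.X\{b})\{a})\{b})\{a} has moves (no moves)
LTS(Q): 2 reachable states
  v0 = rec X. a.(a.b.X\{b})\{a} has moves -a-> v1
  v1 = (a.b.(rec X. a.(a.b.X\{b})\{a})\{b})\{a} has moves (no moves)
Trace ⟨b⟩ through P, begin at {u0}:
  after b @ step 1: {u1}
  ✓ P
Trace ⟨b⟩ through Q, begin at {v0}:
  after b @ step 1: ∅  — Q cannot continue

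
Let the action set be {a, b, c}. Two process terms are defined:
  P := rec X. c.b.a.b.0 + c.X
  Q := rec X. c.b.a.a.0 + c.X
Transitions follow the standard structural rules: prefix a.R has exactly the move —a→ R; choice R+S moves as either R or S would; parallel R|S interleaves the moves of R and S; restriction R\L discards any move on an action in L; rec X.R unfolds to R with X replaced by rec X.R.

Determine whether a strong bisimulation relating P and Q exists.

P ≁ Q

Reachable graph of P (5 states):
  p0 = rec X. c.b.a.b.0 + c.X has moves —c→ p0, —c→ p1
  p1 = b.a.b.0 has moves —b→ p2
  p2 = a.b.0 has moves —a→ p3
  p3 = b.0 has moves —b→ p4
  p4 = 0 has moves deadlocked
Reachable graph of Q (5 states):
  q0 = rec X. c.b.a.a.0 + c.X has moves —c→ q0, —c→ q1
  q1 = b.a.a.0 has moves —b→ q2
  q2 = a.a.0 has moves —a→ q3
  q3 = a.0 has moves —a→ q4
  q4 = 0 has moves deadlocked
Partition-refinement fixed point:
  B0 = {p0}
  B1 = {p1}
  B2 = {p2}
  B3 = {p3}
  B4 = {p4, q4}
  B5 = {q0}
  B6 = {q1}
  B7 = {q2}
  B8 = {q3}
p0 ∈ B0, q0 ∈ B5 → different blocks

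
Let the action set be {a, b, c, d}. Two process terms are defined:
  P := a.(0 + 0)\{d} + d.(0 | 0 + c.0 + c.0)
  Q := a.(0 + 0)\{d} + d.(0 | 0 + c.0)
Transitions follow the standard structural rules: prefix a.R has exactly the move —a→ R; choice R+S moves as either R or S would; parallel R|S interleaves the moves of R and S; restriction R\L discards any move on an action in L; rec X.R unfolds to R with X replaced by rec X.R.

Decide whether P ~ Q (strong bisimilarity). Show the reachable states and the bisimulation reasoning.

P ~ Q

Reachable graph of P (4 states):
  u0 = a.(0 + 0)\{d} + d.(0 | 0 + c.0 + c.0) | =a=> u1, =d=> u2
  u1 = (0 + 0)\{d} | ·
  u2 = 0 | 0 + c.0 + c.0 | =c=> u3
  u3 = 0 | ·
Reachable graph of Q (4 states):
  v0 = a.(0 + 0)\{d} + d.(0 | 0 + c.0) | =a=> v1, =d=> v2
  v1 = (0 + 0)\{d} | ·
  v2 = 0 | 0 + c.0 | =c=> v3
  v3 = 0 | ·
Bisimilarity quotient blocks:
  B0 = {u0, v0}
  B1 = {u2, v2}
  B2 = {u1, u3, v1, v3}
u0 ∈ B0, v0 ∈ B0 → same block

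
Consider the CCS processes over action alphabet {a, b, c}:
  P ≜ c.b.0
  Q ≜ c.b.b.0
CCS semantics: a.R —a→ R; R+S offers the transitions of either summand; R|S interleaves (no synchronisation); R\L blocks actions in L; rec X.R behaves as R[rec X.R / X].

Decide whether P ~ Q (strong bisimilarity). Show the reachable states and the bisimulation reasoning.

Reachable graph of P (3 states):
  m0 = c.b.0 → ··c··> m1
  m1 = b.0 → ··b··> m2
  m2 = 0 → deadlocked
Reachable graph of Q (4 states):
  n0 = c.b.b.0 → ··c··> n1
  n1 = b.b.0 → ··b··> n2
  n2 = b.0 → ··b··> n3
  n3 = 0 → deadlocked
Bisimilarity quotient blocks:
  B0 = {m0}
  B1 = {m1, n2}
  B2 = {m2, n3}
  B3 = {n0}
  B4 = {n1}
m0 ∈ B0, n0 ∈ B3 → different blocks

NO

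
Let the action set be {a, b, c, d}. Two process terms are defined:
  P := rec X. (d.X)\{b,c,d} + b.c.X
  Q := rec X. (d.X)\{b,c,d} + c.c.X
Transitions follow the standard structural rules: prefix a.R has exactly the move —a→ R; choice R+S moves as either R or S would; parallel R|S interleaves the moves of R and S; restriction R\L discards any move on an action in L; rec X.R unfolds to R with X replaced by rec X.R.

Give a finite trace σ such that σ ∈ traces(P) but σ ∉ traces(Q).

b

Reachable graph of P (2 states):
  m0 = rec X. (d.X)\{b,c,d} + b.c.X → ··b··> m1
  m1 = c.(rec X. (d.X)\{b,c,d} + b.c.X) → ··c··> m0
Reachable graph of Q (2 states):
  n0 = rec X. (d.X)\{b,c,d} + c.c.X → ··c··> n1
  n1 = c.(rec X. (d.X)\{b,c,d} + c.c.X) → ··c··> n0
Executing b from P (initial set {m0}):
  after b @ step 1: {m1}
  — P admits the full trace.
Executing b from Q (initial set {n0}):
  after b @ step 1: no successor for Q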